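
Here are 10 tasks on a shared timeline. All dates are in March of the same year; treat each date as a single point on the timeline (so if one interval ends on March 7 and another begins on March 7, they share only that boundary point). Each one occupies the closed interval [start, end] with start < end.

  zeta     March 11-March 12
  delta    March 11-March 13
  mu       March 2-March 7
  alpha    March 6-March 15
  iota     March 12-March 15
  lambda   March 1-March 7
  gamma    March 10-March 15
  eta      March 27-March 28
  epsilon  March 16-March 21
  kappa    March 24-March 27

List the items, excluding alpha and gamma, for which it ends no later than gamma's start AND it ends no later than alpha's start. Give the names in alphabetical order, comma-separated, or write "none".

Conditions: its end is no later than gamma's start (X.end <= March 10) AND its end is no later than alpha's start (X.end <= March 6).
delta: end March 13 <= March 10? ✗; end March 13 <= March 6? ✗ → no.
epsilon: end March 21 <= March 10? ✗; end March 21 <= March 6? ✗ → no.
eta: end March 28 <= March 10? ✗; end March 28 <= March 6? ✗ → no.
iota: end March 15 <= March 10? ✗; end March 15 <= March 6? ✗ → no.
kappa: end March 27 <= March 10? ✗; end March 27 <= March 6? ✗ → no.
lambda: end March 7 <= March 10? ✓; end March 7 <= March 6? ✗ → no.
mu: end March 7 <= March 10? ✓; end March 7 <= March 6? ✗ → no.
zeta: end March 12 <= March 10? ✗; end March 12 <= March 6? ✗ → no.
Result: none.

none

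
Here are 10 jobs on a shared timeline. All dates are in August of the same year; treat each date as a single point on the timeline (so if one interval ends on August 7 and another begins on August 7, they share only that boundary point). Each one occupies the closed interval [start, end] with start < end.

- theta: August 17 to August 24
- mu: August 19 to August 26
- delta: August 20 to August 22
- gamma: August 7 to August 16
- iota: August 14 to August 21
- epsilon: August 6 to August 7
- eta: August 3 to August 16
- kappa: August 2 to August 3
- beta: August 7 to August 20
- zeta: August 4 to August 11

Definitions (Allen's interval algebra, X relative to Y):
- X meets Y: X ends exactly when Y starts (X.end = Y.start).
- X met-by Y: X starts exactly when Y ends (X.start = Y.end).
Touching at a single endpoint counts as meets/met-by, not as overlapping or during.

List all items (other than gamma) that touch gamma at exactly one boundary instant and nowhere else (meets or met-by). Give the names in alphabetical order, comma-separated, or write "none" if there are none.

epsilon

Target gamma = [August 7, August 16].
beta [August 7, August 20] → started-by → no.
delta [August 20, August 22] → after → no.
epsilon [August 6, August 7] → meets → yes.
eta [August 3, August 16] → finished-by → no.
iota [August 14, August 21] → overlapped-by → no.
kappa [August 2, August 3] → before → no.
mu [August 19, August 26] → after → no.
theta [August 17, August 24] → after → no.
zeta [August 4, August 11] → overlaps → no.
Result: epsilon.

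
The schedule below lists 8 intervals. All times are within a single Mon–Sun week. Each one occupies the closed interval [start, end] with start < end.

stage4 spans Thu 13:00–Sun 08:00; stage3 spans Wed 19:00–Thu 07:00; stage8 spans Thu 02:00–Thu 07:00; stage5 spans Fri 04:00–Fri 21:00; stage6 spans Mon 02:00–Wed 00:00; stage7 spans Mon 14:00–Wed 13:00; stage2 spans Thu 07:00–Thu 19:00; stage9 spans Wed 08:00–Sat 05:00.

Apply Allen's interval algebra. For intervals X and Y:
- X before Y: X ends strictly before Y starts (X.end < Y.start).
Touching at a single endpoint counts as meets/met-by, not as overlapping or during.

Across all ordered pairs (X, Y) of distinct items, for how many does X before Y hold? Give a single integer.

Checking all 56 ordered pairs for relation 'before'; matching pairs in alphabetical order:
(stage2, stage5): stage2 before stage5 ✓
(stage3, stage4): stage3 before stage4 ✓
(stage3, stage5): stage3 before stage5 ✓
(stage6, stage2): stage6 before stage2 ✓
(stage6, stage3): stage6 before stage3 ✓
(stage6, stage4): stage6 before stage4 ✓
(stage6, stage5): stage6 before stage5 ✓
(stage6, stage8): stage6 before stage8 ✓
(stage6, stage9): stage6 before stage9 ✓
(stage7, stage2): stage7 before stage2 ✓
(stage7, stage3): stage7 before stage3 ✓
(stage7, stage4): stage7 before stage4 ✓
(stage7, stage5): stage7 before stage5 ✓
(stage7, stage8): stage7 before stage8 ✓
(stage8, stage4): stage8 before stage4 ✓
(stage8, stage5): stage8 before stage5 ✓
Count: 16.

16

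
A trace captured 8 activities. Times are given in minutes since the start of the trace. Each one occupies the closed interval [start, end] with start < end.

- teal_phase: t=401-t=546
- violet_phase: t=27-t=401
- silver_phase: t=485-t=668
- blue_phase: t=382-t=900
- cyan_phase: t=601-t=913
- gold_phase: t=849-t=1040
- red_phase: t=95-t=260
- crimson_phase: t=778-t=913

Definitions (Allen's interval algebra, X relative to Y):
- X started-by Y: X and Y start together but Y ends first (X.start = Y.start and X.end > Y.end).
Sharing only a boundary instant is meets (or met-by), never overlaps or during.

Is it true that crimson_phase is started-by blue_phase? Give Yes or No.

No

crimson_phase = [t=778, t=913], blue_phase = [t=382, t=900].
Actual relation of crimson_phase to blue_phase: overlapped-by.
Asked whether 'started-by' holds → No.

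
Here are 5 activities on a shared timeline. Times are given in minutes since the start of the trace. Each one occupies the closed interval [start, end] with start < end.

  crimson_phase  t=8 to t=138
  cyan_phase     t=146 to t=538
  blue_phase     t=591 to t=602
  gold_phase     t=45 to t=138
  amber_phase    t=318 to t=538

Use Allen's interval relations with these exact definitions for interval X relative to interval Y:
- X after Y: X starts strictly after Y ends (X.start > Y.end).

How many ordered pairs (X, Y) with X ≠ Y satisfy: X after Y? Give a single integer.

Checking all 20 ordered pairs for relation 'after'; matching pairs in alphabetical order:
(amber_phase, crimson_phase): amber_phase after crimson_phase ✓
(amber_phase, gold_phase): amber_phase after gold_phase ✓
(blue_phase, amber_phase): blue_phase after amber_phase ✓
(blue_phase, crimson_phase): blue_phase after crimson_phase ✓
(blue_phase, cyan_phase): blue_phase after cyan_phase ✓
(blue_phase, gold_phase): blue_phase after gold_phase ✓
(cyan_phase, crimson_phase): cyan_phase after crimson_phase ✓
(cyan_phase, gold_phase): cyan_phase after gold_phase ✓
Count: 8.

8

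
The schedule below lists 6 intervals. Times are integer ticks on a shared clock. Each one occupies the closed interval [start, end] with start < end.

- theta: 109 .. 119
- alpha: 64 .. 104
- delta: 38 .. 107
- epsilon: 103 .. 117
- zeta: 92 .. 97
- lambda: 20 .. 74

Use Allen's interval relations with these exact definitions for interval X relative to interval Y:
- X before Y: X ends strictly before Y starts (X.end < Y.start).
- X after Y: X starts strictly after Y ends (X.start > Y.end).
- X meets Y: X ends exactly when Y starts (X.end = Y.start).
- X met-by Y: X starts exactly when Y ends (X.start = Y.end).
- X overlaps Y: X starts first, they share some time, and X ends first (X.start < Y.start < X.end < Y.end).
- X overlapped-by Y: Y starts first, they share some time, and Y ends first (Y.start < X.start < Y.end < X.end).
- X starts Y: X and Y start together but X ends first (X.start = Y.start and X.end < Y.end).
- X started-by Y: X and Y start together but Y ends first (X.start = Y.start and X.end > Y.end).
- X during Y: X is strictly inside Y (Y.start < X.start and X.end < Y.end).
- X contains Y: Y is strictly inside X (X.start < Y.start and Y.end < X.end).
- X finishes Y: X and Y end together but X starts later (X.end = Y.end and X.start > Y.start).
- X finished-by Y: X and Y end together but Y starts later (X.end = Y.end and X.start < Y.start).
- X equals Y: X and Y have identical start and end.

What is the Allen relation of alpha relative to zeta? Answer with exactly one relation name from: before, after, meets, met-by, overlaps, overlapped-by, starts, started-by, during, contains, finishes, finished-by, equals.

contains

alpha = [64, 104]; zeta = [92, 97].
Compare endpoints: alpha.start < zeta.start, alpha.start < zeta.end, alpha.end > zeta.start, alpha.end > zeta.end.
That pattern is 'contains'.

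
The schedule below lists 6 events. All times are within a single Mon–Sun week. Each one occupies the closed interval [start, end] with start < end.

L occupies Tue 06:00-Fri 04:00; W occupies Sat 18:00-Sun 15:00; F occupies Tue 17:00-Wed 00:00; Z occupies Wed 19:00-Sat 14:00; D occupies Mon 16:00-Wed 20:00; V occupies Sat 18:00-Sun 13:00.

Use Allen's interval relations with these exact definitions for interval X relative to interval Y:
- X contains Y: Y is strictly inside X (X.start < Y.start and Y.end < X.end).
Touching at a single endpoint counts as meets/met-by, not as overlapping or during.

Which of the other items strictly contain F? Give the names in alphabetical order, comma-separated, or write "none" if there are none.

D, L

Target F = [Tue 17:00, Wed 00:00].
D [Mon 16:00, Wed 20:00] → contains → yes.
L [Tue 06:00, Fri 04:00] → contains → yes.
V [Sat 18:00, Sun 13:00] → after → no.
W [Sat 18:00, Sun 15:00] → after → no.
Z [Wed 19:00, Sat 14:00] → after → no.
Result: D, L.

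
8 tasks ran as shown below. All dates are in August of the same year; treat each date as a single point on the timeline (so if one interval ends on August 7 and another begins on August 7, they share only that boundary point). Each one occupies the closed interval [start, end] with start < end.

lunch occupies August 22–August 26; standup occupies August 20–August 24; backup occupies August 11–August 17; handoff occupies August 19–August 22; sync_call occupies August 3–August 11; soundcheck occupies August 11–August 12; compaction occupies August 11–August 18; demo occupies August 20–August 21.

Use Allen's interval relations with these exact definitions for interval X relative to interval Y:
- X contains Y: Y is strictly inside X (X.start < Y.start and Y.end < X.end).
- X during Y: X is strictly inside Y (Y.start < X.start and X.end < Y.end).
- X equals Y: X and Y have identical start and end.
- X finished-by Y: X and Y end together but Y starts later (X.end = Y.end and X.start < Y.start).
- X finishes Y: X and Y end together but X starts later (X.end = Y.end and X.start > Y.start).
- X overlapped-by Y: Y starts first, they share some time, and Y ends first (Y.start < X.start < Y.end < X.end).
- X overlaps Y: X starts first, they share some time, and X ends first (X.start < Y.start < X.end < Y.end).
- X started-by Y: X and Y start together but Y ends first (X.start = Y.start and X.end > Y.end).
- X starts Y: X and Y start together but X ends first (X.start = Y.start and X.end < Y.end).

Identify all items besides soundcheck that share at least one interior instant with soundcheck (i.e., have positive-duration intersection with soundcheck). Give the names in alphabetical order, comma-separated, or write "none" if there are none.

backup, compaction

Target soundcheck = [August 11, August 12].
backup [August 11, August 17] → started-by → yes.
compaction [August 11, August 18] → started-by → yes.
demo [August 20, August 21] → after → no.
handoff [August 19, August 22] → after → no.
lunch [August 22, August 26] → after → no.
standup [August 20, August 24] → after → no.
sync_call [August 3, August 11] → meets → no.
Result: backup, compaction.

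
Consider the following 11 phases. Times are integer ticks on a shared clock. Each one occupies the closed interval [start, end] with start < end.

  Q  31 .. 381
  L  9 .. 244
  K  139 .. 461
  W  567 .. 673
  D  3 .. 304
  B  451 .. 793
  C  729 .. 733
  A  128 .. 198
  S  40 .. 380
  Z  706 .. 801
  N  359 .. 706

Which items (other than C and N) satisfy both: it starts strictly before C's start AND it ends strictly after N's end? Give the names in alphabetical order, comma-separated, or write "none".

Conditions: its start is strictly before C's start (X.start < 729) AND its end is strictly after N's end (X.end > 706).
A: start 128 < 729? ✓; end 198 > 706? ✗ → no.
B: start 451 < 729? ✓; end 793 > 706? ✓ → yes.
D: start 3 < 729? ✓; end 304 > 706? ✗ → no.
K: start 139 < 729? ✓; end 461 > 706? ✗ → no.
L: start 9 < 729? ✓; end 244 > 706? ✗ → no.
Q: start 31 < 729? ✓; end 381 > 706? ✗ → no.
S: start 40 < 729? ✓; end 380 > 706? ✗ → no.
W: start 567 < 729? ✓; end 673 > 706? ✗ → no.
Z: start 706 < 729? ✓; end 801 > 706? ✓ → yes.
Result: B, Z.

B, Z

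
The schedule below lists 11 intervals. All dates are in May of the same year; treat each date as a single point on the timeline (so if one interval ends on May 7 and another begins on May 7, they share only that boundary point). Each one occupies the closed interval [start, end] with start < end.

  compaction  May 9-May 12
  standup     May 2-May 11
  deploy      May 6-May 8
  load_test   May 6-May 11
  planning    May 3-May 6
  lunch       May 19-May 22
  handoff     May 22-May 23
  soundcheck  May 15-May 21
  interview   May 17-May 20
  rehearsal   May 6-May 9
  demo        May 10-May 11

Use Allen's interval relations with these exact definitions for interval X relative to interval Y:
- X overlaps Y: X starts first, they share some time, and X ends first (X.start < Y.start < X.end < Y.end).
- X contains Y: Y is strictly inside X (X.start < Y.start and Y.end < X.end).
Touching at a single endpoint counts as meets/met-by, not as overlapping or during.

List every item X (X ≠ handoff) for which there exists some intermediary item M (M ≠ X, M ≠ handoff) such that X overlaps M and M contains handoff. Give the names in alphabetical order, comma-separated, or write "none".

none

Target handoff = [May 22, May 23].
Intermediaries M with M contains handoff: none.
Union: none.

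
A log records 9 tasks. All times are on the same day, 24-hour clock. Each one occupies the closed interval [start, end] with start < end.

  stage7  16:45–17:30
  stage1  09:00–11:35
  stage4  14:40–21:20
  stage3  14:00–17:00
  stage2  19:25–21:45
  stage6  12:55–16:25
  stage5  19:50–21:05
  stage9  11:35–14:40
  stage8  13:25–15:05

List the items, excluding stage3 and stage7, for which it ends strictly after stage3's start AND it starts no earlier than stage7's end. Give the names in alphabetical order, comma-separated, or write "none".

stage2, stage5

Conditions: its end is strictly after stage3's start (X.end > 14:00) AND its start is no earlier than stage7's end (X.start >= 17:30).
stage1: end 11:35 > 14:00? ✗; start 09:00 >= 17:30? ✗ → no.
stage2: end 21:45 > 14:00? ✓; start 19:25 >= 17:30? ✓ → yes.
stage4: end 21:20 > 14:00? ✓; start 14:40 >= 17:30? ✗ → no.
stage5: end 21:05 > 14:00? ✓; start 19:50 >= 17:30? ✓ → yes.
stage6: end 16:25 > 14:00? ✓; start 12:55 >= 17:30? ✗ → no.
stage8: end 15:05 > 14:00? ✓; start 13:25 >= 17:30? ✗ → no.
stage9: end 14:40 > 14:00? ✓; start 11:35 >= 17:30? ✗ → no.
Result: stage2, stage5.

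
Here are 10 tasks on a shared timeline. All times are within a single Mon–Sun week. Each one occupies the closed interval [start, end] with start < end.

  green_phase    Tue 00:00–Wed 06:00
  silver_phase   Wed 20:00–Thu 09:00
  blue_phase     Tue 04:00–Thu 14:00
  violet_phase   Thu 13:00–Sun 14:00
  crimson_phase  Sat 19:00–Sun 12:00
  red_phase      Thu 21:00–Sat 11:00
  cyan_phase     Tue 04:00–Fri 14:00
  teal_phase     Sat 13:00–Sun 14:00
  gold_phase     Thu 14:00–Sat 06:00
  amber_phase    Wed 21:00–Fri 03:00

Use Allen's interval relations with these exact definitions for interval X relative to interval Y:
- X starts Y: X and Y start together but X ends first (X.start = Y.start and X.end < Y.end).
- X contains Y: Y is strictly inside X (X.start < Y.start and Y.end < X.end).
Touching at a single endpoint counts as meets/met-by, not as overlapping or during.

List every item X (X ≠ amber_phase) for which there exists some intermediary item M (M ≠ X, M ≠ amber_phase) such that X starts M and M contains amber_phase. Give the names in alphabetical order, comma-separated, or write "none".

blue_phase

Target amber_phase = [Wed 21:00, Fri 03:00].
Intermediaries M with M contains amber_phase: cyan_phase.
Via cyan_phase — items with X starts cyan_phase: blue_phase.
Union: blue_phase.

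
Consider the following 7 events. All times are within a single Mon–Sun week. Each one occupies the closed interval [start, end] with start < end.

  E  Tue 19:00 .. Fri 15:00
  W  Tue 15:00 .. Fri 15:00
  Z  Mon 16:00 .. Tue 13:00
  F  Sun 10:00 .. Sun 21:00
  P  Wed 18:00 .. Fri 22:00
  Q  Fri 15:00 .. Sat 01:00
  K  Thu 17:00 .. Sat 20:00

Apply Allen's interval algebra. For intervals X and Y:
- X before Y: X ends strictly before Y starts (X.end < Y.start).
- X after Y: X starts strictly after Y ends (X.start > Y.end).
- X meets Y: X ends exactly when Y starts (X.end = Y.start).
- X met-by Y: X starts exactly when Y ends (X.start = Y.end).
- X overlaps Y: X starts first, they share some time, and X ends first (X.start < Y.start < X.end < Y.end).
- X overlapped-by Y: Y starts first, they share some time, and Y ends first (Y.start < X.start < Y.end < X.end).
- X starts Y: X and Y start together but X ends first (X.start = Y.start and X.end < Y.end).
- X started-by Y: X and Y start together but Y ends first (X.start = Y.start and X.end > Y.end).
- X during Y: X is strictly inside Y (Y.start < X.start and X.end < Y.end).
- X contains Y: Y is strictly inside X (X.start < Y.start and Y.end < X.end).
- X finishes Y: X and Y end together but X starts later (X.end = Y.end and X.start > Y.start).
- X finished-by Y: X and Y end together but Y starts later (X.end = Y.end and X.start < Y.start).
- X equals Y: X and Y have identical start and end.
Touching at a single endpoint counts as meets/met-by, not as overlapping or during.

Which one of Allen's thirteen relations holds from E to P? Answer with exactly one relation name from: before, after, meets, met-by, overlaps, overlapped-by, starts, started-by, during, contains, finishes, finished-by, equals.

overlaps

E = [Tue 19:00, Fri 15:00]; P = [Wed 18:00, Fri 22:00].
Compare endpoints: E.start < P.start, E.start < P.end, E.end > P.start, E.end < P.end.
That pattern is 'overlaps'.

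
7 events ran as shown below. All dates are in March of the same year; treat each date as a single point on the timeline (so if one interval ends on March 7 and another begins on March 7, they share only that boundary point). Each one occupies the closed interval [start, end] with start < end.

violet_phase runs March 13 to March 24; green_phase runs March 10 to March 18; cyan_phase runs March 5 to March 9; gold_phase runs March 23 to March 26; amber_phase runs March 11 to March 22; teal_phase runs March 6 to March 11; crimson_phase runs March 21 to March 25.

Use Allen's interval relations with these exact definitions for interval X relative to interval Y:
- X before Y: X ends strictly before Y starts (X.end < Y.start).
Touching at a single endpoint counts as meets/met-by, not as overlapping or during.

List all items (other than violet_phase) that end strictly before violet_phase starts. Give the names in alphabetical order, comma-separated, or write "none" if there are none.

cyan_phase, teal_phase

Target violet_phase = [March 13, March 24].
amber_phase [March 11, March 22] → overlaps → no.
crimson_phase [March 21, March 25] → overlapped-by → no.
cyan_phase [March 5, March 9] → before → yes.
gold_phase [March 23, March 26] → overlapped-by → no.
green_phase [March 10, March 18] → overlaps → no.
teal_phase [March 6, March 11] → before → yes.
Result: cyan_phase, teal_phase.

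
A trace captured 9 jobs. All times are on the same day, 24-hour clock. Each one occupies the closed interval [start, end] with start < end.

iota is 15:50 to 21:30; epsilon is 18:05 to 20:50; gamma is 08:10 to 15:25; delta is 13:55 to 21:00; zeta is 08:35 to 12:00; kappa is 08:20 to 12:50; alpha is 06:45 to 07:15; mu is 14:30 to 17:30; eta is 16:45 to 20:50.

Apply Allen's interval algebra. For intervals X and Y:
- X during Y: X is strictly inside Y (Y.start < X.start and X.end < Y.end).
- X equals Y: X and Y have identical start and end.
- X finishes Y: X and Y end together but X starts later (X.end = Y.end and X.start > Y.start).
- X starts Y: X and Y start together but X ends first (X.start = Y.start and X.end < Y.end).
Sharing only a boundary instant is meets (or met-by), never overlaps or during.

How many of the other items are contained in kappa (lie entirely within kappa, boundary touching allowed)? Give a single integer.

Target kappa = [08:20, 12:50].
alpha [06:45, 07:15] → before → no.
delta [13:55, 21:00] → after → no.
epsilon [18:05, 20:50] → after → no.
eta [16:45, 20:50] → after → no.
gamma [08:10, 15:25] → contains → no.
iota [15:50, 21:30] → after → no.
mu [14:30, 17:30] → after → no.
zeta [08:35, 12:00] → during → counts.
Total: 1.

1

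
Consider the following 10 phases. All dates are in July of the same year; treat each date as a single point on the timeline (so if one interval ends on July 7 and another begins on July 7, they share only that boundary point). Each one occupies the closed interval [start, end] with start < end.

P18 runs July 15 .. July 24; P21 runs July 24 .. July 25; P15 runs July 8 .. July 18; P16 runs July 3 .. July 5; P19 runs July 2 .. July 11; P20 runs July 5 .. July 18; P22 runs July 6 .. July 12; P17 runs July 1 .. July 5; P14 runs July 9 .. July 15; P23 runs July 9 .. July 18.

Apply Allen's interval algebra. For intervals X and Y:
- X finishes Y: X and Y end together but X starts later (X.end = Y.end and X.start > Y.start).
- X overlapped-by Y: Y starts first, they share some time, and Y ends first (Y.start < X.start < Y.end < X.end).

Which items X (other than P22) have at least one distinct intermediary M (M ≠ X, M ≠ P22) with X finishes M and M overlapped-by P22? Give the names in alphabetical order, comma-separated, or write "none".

Target P22 = [July 6, July 12].
Intermediaries M with M overlapped-by P22: P14, P15, P23.
Via P14 — items with X finishes P14: none.
Via P15 — items with X finishes P15: P23.
Via P23 — items with X finishes P23: none.
Union: P23.

P23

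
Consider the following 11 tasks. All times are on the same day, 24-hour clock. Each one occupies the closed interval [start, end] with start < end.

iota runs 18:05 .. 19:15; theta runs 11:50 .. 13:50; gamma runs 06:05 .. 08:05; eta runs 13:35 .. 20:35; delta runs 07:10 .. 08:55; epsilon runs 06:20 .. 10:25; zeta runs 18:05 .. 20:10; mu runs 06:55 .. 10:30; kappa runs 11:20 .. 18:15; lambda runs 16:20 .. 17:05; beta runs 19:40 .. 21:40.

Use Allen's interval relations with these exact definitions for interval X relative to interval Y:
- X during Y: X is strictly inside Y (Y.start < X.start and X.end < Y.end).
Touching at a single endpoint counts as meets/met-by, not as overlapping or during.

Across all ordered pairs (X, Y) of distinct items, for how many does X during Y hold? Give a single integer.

7

Checking all 110 ordered pairs for relation 'during'; matching pairs in alphabetical order:
(delta, epsilon): delta during epsilon ✓
(delta, mu): delta during mu ✓
(iota, eta): iota during eta ✓
(lambda, eta): lambda during eta ✓
(lambda, kappa): lambda during kappa ✓
(theta, kappa): theta during kappa ✓
(zeta, eta): zeta during eta ✓
Count: 7.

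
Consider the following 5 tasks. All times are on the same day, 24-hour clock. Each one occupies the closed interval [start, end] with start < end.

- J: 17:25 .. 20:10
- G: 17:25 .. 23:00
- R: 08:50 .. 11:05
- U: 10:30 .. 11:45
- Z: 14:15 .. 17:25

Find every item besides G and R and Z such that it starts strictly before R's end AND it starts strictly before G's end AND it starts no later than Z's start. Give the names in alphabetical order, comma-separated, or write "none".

U

Conditions: its start is strictly before R's end (X.start < 11:05) AND its start is strictly before G's end (X.start < 23:00) AND its start is no later than Z's start (X.start <= 14:15).
J: start 17:25 < 11:05? ✗; start 17:25 < 23:00? ✓; start 17:25 <= 14:15? ✗ → no.
U: start 10:30 < 11:05? ✓; start 10:30 < 23:00? ✓; start 10:30 <= 14:15? ✓ → yes.
Result: U.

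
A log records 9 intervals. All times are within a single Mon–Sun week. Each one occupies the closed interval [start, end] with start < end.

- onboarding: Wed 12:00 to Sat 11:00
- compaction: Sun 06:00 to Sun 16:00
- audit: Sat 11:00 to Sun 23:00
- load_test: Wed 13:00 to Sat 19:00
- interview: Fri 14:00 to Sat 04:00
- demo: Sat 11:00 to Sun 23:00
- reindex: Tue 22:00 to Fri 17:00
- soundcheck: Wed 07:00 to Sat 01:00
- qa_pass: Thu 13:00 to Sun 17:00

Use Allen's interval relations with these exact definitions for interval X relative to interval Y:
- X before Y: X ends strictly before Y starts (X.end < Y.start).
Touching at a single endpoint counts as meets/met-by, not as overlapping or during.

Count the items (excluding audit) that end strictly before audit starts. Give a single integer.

3

Target audit = [Sat 11:00, Sun 23:00].
compaction [Sun 06:00, Sun 16:00] → during → no.
demo [Sat 11:00, Sun 23:00] → equals → no.
interview [Fri 14:00, Sat 04:00] → before → counts.
load_test [Wed 13:00, Sat 19:00] → overlaps → no.
onboarding [Wed 12:00, Sat 11:00] → meets → no.
qa_pass [Thu 13:00, Sun 17:00] → overlaps → no.
reindex [Tue 22:00, Fri 17:00] → before → counts.
soundcheck [Wed 07:00, Sat 01:00] → before → counts.
Total: 3.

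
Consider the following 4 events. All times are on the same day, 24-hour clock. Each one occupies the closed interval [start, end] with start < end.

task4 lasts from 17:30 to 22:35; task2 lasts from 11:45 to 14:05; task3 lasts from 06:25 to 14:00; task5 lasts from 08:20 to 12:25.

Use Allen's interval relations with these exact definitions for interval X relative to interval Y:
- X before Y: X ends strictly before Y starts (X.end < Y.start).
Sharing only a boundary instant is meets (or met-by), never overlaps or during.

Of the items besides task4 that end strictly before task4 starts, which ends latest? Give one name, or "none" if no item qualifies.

Target task4 = [17:30, 22:35].
task2 [11:45, 14:05] → before → candidate.
task3 [06:25, 14:00] → before → candidate.
task5 [08:20, 12:25] → before → candidate.
Among candidates, latest end is 14:05 → task2.

task2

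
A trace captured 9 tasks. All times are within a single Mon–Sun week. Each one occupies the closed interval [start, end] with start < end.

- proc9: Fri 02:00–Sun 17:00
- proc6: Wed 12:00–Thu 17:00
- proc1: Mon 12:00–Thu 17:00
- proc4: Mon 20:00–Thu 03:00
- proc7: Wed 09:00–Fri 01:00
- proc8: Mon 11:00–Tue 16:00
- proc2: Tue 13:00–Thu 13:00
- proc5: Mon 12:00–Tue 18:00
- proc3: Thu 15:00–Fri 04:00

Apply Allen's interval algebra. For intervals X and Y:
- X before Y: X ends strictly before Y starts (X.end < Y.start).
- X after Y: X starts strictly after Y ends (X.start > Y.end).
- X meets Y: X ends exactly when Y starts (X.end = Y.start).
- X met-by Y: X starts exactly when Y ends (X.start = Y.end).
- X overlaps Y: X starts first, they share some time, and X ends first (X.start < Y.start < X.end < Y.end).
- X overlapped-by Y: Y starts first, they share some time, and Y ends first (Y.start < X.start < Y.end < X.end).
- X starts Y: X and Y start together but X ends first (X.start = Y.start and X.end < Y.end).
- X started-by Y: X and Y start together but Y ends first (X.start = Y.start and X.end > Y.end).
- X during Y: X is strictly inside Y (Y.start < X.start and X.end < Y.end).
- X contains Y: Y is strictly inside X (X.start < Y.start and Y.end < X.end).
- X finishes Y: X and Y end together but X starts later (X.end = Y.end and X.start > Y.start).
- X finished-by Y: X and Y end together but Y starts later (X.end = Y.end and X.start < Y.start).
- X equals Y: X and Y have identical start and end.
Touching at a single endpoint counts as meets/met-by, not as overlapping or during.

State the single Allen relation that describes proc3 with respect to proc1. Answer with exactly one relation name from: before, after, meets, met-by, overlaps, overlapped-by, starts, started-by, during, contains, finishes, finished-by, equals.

proc3 = [Thu 15:00, Fri 04:00]; proc1 = [Mon 12:00, Thu 17:00].
Compare endpoints: proc3.start > proc1.start, proc3.start < proc1.end, proc3.end > proc1.start, proc3.end > proc1.end.
That pattern is 'overlapped-by'.

overlapped-by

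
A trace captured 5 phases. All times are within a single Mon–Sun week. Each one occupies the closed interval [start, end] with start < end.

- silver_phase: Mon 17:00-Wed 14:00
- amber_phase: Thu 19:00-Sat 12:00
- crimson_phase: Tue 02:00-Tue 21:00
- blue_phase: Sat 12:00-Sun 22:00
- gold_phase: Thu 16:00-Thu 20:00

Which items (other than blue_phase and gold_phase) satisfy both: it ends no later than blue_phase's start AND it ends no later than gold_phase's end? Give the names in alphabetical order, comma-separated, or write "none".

crimson_phase, silver_phase

Conditions: its end is no later than blue_phase's start (X.end <= Sat 12:00) AND its end is no later than gold_phase's end (X.end <= Thu 20:00).
amber_phase: end Sat 12:00 <= Sat 12:00? ✓; end Sat 12:00 <= Thu 20:00? ✗ → no.
crimson_phase: end Tue 21:00 <= Sat 12:00? ✓; end Tue 21:00 <= Thu 20:00? ✓ → yes.
silver_phase: end Wed 14:00 <= Sat 12:00? ✓; end Wed 14:00 <= Thu 20:00? ✓ → yes.
Result: crimson_phase, silver_phase.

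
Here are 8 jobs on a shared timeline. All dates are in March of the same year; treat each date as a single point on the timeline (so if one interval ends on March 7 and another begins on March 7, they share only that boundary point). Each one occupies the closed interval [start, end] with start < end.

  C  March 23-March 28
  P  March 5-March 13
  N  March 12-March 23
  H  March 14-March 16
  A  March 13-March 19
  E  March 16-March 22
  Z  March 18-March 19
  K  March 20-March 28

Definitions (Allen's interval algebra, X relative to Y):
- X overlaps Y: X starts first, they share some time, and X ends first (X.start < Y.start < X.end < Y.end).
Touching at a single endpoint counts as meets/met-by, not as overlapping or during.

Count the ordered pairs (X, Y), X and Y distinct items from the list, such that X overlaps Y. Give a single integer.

Checking all 56 ordered pairs for relation 'overlaps'; matching pairs in alphabetical order:
(A, E): A overlaps E ✓
(E, K): E overlaps K ✓
(N, K): N overlaps K ✓
(P, N): P overlaps N ✓
Count: 4.

4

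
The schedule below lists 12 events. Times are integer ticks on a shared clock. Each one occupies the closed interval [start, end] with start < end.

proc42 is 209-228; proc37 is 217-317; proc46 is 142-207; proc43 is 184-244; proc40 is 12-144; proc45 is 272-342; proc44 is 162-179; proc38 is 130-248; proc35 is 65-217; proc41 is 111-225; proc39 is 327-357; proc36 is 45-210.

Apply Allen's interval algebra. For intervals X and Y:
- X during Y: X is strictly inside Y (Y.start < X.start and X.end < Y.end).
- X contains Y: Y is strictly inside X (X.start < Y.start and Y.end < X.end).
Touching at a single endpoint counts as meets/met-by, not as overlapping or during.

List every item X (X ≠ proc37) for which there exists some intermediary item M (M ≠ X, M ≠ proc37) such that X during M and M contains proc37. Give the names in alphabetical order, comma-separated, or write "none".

Target proc37 = [217, 317].
Intermediaries M with M contains proc37: none.
Union: none.

none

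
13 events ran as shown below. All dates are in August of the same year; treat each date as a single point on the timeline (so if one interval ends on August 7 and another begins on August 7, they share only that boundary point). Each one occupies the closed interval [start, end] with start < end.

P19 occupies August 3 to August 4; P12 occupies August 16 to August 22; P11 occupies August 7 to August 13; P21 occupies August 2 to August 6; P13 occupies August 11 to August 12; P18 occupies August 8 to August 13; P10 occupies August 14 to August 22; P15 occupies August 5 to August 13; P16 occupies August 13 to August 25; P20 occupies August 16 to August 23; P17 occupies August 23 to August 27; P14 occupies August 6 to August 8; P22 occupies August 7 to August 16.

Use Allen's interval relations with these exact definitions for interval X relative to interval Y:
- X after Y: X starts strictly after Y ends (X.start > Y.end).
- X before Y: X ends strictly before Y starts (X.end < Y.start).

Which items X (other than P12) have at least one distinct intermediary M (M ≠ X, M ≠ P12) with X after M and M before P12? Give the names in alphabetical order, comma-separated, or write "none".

P10, P11, P13, P14, P15, P16, P17, P18, P20, P22

Target P12 = [August 16, August 22].
Intermediaries M with M before P12: P11, P13, P14, P15, P18, P19, P21.
Via P11 — items with X after P11: P10, P17, P20.
Via P13 — items with X after P13: P10, P16, P17, P20.
Via P14 — items with X after P14: P10, P13, P16, P17, P20.
Via P15 — items with X after P15: P10, P17, P20.
Via P18 — items with X after P18: P10, P17, P20.
Via P19 — items with X after P19: P10, P11, P13, P14, P15, P16, P17, P18, P20, P22.
Via P21 — items with X after P21: P10, P11, P13, P16, P17, P18, P20, P22.
Union: P10, P11, P13, P14, P15, P16, P17, P18, P20, P22.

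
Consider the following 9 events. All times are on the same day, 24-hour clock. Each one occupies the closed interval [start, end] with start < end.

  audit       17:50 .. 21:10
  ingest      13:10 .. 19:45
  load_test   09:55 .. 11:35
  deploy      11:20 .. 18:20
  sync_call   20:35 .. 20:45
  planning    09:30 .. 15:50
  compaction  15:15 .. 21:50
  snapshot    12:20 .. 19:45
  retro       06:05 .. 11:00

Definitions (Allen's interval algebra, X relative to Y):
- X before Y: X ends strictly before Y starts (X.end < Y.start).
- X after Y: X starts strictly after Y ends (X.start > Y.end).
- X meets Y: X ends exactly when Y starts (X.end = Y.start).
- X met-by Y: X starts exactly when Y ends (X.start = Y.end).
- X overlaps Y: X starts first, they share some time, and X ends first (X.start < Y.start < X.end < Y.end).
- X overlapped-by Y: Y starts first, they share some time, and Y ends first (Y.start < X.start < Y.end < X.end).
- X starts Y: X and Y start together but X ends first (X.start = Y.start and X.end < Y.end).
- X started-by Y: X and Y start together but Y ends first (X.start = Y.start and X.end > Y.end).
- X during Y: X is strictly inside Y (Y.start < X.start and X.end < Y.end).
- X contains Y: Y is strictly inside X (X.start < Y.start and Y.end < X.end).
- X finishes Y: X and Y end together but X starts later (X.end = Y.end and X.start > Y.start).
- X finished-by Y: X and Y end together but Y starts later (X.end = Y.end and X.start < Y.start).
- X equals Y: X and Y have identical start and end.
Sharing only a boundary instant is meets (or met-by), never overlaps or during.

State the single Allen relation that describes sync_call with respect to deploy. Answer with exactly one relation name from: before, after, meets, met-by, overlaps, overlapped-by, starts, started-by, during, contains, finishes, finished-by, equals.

sync_call = [20:35, 20:45]; deploy = [11:20, 18:20].
Compare endpoints: sync_call.start > deploy.start, sync_call.start > deploy.end, sync_call.end > deploy.start, sync_call.end > deploy.end.
That pattern is 'after'.

after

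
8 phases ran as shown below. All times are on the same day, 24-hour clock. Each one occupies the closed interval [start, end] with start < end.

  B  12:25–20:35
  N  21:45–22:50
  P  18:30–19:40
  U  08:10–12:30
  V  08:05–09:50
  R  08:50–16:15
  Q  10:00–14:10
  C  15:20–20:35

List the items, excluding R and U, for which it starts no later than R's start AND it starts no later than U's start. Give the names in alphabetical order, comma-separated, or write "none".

Conditions: its start is no later than R's start (X.start <= 08:50) AND its start is no later than U's start (X.start <= 08:10).
B: start 12:25 <= 08:50? ✗; start 12:25 <= 08:10? ✗ → no.
C: start 15:20 <= 08:50? ✗; start 15:20 <= 08:10? ✗ → no.
N: start 21:45 <= 08:50? ✗; start 21:45 <= 08:10? ✗ → no.
P: start 18:30 <= 08:50? ✗; start 18:30 <= 08:10? ✗ → no.
Q: start 10:00 <= 08:50? ✗; start 10:00 <= 08:10? ✗ → no.
V: start 08:05 <= 08:50? ✓; start 08:05 <= 08:10? ✓ → yes.
Result: V.

V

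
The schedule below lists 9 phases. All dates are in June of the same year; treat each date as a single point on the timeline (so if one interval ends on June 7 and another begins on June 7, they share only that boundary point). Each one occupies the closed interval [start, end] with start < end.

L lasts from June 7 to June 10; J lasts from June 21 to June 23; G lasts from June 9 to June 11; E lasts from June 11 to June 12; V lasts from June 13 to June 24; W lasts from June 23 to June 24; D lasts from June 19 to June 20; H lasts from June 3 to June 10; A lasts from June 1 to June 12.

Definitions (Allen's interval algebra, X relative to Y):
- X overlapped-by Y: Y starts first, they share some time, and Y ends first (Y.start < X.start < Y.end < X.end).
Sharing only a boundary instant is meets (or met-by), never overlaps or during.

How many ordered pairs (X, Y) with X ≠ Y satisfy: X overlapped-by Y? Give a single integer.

2

Checking all 72 ordered pairs for relation 'overlapped-by'; matching pairs in alphabetical order:
(G, H): G overlapped-by H ✓
(G, L): G overlapped-by L ✓
Count: 2.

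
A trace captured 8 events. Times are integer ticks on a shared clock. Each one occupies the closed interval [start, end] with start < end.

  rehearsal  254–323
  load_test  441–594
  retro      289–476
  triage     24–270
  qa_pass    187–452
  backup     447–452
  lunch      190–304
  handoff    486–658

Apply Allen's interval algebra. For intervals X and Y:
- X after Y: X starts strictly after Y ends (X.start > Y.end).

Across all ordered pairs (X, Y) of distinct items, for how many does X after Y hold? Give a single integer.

13

Checking all 56 ordered pairs for relation 'after'; matching pairs in alphabetical order:
(backup, lunch): backup after lunch ✓
(backup, rehearsal): backup after rehearsal ✓
(backup, triage): backup after triage ✓
(handoff, backup): handoff after backup ✓
(handoff, lunch): handoff after lunch ✓
(handoff, qa_pass): handoff after qa_pass ✓
(handoff, rehearsal): handoff after rehearsal ✓
(handoff, retro): handoff after retro ✓
(handoff, triage): handoff after triage ✓
(load_test, lunch): load_test after lunch ✓
(load_test, rehearsal): load_test after rehearsal ✓
(load_test, triage): load_test after triage ✓
(retro, triage): retro after triage ✓
Count: 13.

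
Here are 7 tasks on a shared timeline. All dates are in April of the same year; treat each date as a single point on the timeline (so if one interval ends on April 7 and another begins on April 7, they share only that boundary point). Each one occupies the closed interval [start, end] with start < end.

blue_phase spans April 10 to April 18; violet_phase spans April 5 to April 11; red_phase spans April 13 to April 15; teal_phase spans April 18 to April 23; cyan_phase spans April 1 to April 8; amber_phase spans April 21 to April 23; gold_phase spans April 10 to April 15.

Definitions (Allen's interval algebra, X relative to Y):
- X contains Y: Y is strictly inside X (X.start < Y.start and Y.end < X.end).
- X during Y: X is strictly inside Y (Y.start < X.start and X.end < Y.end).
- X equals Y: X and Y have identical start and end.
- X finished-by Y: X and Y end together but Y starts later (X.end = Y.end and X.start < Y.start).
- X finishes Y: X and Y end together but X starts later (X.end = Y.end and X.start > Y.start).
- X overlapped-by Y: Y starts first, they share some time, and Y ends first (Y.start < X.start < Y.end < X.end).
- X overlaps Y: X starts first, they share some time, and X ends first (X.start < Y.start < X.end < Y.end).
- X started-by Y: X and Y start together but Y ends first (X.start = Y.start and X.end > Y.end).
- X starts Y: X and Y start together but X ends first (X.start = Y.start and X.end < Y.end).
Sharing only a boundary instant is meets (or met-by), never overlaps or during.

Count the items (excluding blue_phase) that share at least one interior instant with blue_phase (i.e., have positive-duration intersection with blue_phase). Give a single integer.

3

Target blue_phase = [April 10, April 18].
amber_phase [April 21, April 23] → after → no.
cyan_phase [April 1, April 8] → before → no.
gold_phase [April 10, April 15] → starts → counts.
red_phase [April 13, April 15] → during → counts.
teal_phase [April 18, April 23] → met-by → no.
violet_phase [April 5, April 11] → overlaps → counts.
Total: 3.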